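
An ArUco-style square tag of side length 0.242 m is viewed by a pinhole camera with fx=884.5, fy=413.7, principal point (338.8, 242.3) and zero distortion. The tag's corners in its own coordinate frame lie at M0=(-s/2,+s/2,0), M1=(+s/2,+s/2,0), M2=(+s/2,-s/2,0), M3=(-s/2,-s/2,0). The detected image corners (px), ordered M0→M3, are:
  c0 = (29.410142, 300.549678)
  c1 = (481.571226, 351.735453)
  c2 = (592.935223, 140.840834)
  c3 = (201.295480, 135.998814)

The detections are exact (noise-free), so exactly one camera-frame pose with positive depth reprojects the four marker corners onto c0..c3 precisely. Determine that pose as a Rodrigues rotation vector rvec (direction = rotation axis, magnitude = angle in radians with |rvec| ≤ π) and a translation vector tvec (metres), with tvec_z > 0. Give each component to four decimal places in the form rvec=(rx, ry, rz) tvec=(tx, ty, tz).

Intrinsics K: fx=884.5, fy=413.7, cx=338.8, cy=242.3
Marker side s = 0.242 m; corners in marker frame (Z=0):
  M0 = (-0.1210, +0.1210, 0)
  M1 = (+0.1210, +0.1210, 0)
  M2 = (+0.1210, -0.1210, 0)
  M3 = (-0.1210, -0.1210, 0)
Detected image corners:
  c0 = (29.410142, 300.549678) px
  c1 = (481.571226, 351.735453) px
  c2 = (592.935223, 140.840834) px
  c3 = (201.295480, 135.998814) px
Planar DLT: solve 8×8 A·h = b for H (H[2,2]=1):
  H  [+1440.40787 -889.25394 +311.28726]
  H  [-100.64635 +558.56586 +220.66278]
  H  [-0.88723 -0.89060 +1.00000]
B = K⁻¹H; ‖b₁‖=2.176683, ‖b₂‖=2.176683; λ = 2/(‖b₁‖+‖b₂‖) = 0.459415, sign → tz>0 ⇒ λ=+0.459415
r₁ = λ·B[:,0] = (+0.90429,+0.12696,-0.40761); r₂ = λ·B[:,1] = (-0.30516,+0.85992,-0.40915)
r₃ = r₁×r₂ = (+0.29856,+0.49438,+0.81636); SVD([r₁ r₂ r₃]) → R = UVᵀ:
  R  [+0.90429 -0.30516 +0.29856]
  R  [+0.12696 +0.85992 +0.49438]
  R  [-0.40761 -0.40915 +0.81636]
t = (-0.01429, -0.02403, +0.45941) m
tr R = 2.580576; θ = arccos((tr R − 1)/2) = 0.659518 rad = 37.788°
axis k = ((R−Rᵀ)₃₂, (R−Rᵀ)₁₃, (R−Rᵀ)₂₁) / (2 sinθ) = (-0.737292, +0.576246, +0.352620)
rvec = θ·k = (-0.486257, +0.380045, +0.232559)

rvec=(-0.4863, 0.3800, 0.2326) tvec=(-0.0143, -0.0240, 0.4594)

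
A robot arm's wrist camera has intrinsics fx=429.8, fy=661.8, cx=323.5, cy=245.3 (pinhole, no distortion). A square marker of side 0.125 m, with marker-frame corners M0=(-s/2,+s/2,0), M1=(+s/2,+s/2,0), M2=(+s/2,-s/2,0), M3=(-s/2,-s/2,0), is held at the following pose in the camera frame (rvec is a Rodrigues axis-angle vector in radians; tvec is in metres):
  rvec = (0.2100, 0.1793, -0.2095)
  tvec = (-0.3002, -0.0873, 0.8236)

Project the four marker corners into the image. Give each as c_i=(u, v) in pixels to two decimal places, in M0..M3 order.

c0=(147.88, 232.92) c1=(205.44, 213.78) c2=(186.94, 113.90) c3=(128.30, 136.58)

Intrinsics K: fx=429.8, fy=661.8, cx=323.5, cy=245.3
Marker side s = 0.125 m; corners in marker frame (Z=0):
  M0 = (-0.0625, +0.0625, 0)
  M1 = (+0.0625, +0.0625, 0)
  M2 = (+0.0625, -0.0625, 0)
  M3 = (-0.0625, -0.0625, 0)
rvec = (0.2100, 0.1793, -0.2095), |rvec| = θ = 0.34661 rad = 19.859°
Rodrigues: sinθ=0.33971, 1−cosθ=0.05947; R = I + sinθ·[k]× + (1−cosθ)·[k]×²:
    [+0.96236 +0.22397 +0.15395]
    [-0.18669 +0.95644 -0.22441]
    [-0.19751 +0.18723 +0.96226]
t = (-0.3002, -0.0873, 0.8236) m
M0: Pc = R·M0+t = (-0.34635, -0.01585, +0.84765); u = 429.8·(-0.34635)/0.84765 + 323.5 = 147.8831, v = 661.8·(-0.01585)/0.84765 + 245.3 = 232.9219
M1: Pc = R·M1+t = (-0.22605, -0.03919, +0.82296); u = 429.8·(-0.22605)/0.82296 + 323.5 = 205.4402, v = 661.8·(-0.03919)/0.82296 + 245.3 = 213.7841
M2: Pc = R·M2+t = (-0.25405, -0.15875, +0.79955); u = 429.8·(-0.25405)/0.79955 + 323.5 = 186.9352, v = 661.8·(-0.15875)/0.79955 + 245.3 = 113.9042
M3: Pc = R·M3+t = (-0.37435, -0.13541, +0.82424); u = 429.8·(-0.37435)/0.82424 + 323.5 = 128.2981, v = 661.8·(-0.13541)/0.82424 + 245.3 = 136.5772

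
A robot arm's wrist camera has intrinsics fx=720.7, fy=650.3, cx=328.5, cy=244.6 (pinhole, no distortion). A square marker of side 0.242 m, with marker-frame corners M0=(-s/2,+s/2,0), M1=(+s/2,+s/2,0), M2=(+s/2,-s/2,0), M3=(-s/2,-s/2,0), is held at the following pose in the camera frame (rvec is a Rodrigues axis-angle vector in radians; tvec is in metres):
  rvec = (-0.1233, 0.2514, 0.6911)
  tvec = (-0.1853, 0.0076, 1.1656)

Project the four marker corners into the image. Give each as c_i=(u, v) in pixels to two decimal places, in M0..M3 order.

c0=(115.58, 258.67) c1=(217.85, 345.03) c2=(317.30, 238.51) c3=(210.24, 158.43)

Intrinsics K: fx=720.7, fy=650.3, cx=328.5, cy=244.6
Marker side s = 0.242 m; corners in marker frame (Z=0):
  M0 = (-0.1210, +0.1210, 0)
  M1 = (+0.1210, +0.1210, 0)
  M2 = (+0.1210, -0.1210, 0)
  M3 = (-0.1210, -0.1210, 0)
rvec = (-0.1233, 0.2514, 0.6911), |rvec| = θ = 0.74567 rad = 42.724°
Rodrigues: sinθ=0.67846, 1−cosθ=0.26537; R = I + sinθ·[k]× + (1−cosθ)·[k]×²:
    [+0.74189 -0.64361 +0.18807]
    [+0.61402 +0.76480 +0.19511]
    [-0.26941 -0.02927 +0.96258]
t = (-0.1853, 0.0076, 1.1656) m
M0: Pc = R·M0+t = (-0.35294, +0.02584, +1.19466); u = 720.7·(-0.35294)/1.19466 + 328.5 = 115.5792, v = 650.3·(+0.02584)/1.19466 + 244.6 = 258.6680
M1: Pc = R·M1+t = (-0.17341, +0.17444, +1.12946); u = 720.7·(-0.17341)/1.12946 + 328.5 = 217.8498, v = 650.3·(+0.17444)/1.12946 + 244.6 = 345.0340
M2: Pc = R·M2+t = (-0.01766, -0.01064, +1.13654); u = 720.7·(-0.01766)/1.13654 + 328.5 = 317.3046, v = 650.3·(-0.01064)/1.13654 + 244.6 = 238.5097
M3: Pc = R·M3+t = (-0.19719, -0.15924, +1.20174); u = 720.7·(-0.19719)/1.20174 + 328.5 = 210.2411, v = 650.3·(-0.15924)/1.20174 + 244.6 = 158.4319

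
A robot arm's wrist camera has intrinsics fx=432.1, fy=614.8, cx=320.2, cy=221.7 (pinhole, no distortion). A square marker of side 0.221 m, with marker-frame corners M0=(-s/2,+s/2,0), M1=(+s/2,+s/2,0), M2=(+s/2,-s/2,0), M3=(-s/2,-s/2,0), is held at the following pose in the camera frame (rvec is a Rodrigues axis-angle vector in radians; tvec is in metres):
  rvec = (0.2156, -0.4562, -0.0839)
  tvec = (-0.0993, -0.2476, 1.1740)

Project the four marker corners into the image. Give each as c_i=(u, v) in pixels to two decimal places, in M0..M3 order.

Intrinsics K: fx=432.1, fy=614.8, cx=320.2, cy=221.7
Marker side s = 0.221 m; corners in marker frame (Z=0):
  M0 = (-0.1105, +0.1105, 0)
  M1 = (+0.1105, +0.1105, 0)
  M2 = (+0.1105, -0.1105, 0)
  M3 = (-0.1105, -0.1105, 0)
rvec = (0.2156, -0.4562, -0.0839), |rvec| = θ = 0.51151 rad = 29.307°
Rodrigues: sinθ=0.48949, 1−cosθ=0.12799; R = I + sinθ·[k]× + (1−cosθ)·[k]×²:
    [+0.89475 +0.03217 -0.44541]
    [-0.12840 +0.97382 -0.18760]
    [+0.42772 +0.22504 +0.87545]
t = (-0.0993, -0.2476, 1.1740) m
M0: Pc = R·M0+t = (-0.19461, -0.12580, +1.15160); u = 432.1·(-0.19461)/1.15160 + 320.2 = 247.1777, v = 614.8·(-0.12580)/1.15160 + 221.7 = 154.5375
M1: Pc = R·M1+t = (+0.00312, -0.15418, +1.24613); u = 432.1·(+0.00312)/1.24613 + 320.2 = 321.2835, v = 614.8·(-0.15418)/1.24613 + 221.7 = 145.6317
M2: Pc = R·M2+t = (-0.00399, -0.36940, +1.19640); u = 432.1·(-0.00399)/1.19640 + 320.2 = 318.7605, v = 614.8·(-0.36940)/1.19640 + 221.7 = 31.8762
M3: Pc = R·M3+t = (-0.20172, -0.34102, +1.10187); u = 432.1·(-0.20172)/1.10187 + 320.2 = 241.0934, v = 614.8·(-0.34102)/1.10187 + 221.7 = 31.4253

c0=(247.18, 154.54) c1=(321.28, 145.63) c2=(318.76, 31.88) c3=(241.09, 31.43)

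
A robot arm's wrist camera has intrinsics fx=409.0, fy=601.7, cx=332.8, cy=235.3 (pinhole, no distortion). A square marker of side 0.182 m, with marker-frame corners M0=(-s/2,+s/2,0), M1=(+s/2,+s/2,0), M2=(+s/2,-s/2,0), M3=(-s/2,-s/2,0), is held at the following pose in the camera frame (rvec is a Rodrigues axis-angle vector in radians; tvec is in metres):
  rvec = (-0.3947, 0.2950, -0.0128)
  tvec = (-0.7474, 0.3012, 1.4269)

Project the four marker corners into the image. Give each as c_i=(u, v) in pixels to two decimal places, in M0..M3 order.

c0=(90.89, 401.47) c1=(133.98, 402.13) c2=(145.90, 323.65) c3=(104.40, 325.72)

Intrinsics K: fx=409.0, fy=601.7, cx=332.8, cy=235.3
Marker side s = 0.182 m; corners in marker frame (Z=0):
  M0 = (-0.0910, +0.0910, 0)
  M1 = (+0.0910, +0.0910, 0)
  M2 = (+0.0910, -0.0910, 0)
  M3 = (-0.0910, -0.0910, 0)
rvec = (-0.3947, 0.2950, -0.0128), |rvec| = θ = 0.49293 rad = 28.243°
Rodrigues: sinθ=0.47321, 1−cosθ=0.11905; R = I + sinθ·[k]× + (1−cosθ)·[k]×²:
    [+0.95728 -0.04476 +0.28567]
    [-0.06934 +0.92359 +0.37706]
    [-0.28072 -0.38076 +0.88103]
t = (-0.7474, 0.3012, 1.4269) m
M0: Pc = R·M0+t = (-0.83859, +0.39156, +1.41780); u = 409.0·(-0.83859)/1.41780 + 332.8 = 90.8883, v = 601.7·(+0.39156)/1.41780 + 235.3 = 401.4730
M1: Pc = R·M1+t = (-0.66436, +0.37894, +1.36671); u = 409.0·(-0.66436)/1.36671 + 332.8 = 133.9835, v = 601.7·(+0.37894)/1.36671 + 235.3 = 402.1293
M2: Pc = R·M2+t = (-0.65621, +0.21084, +1.43600); u = 409.0·(-0.65621)/1.43600 + 332.8 = 145.8982, v = 601.7·(+0.21084)/1.43600 + 235.3 = 323.6456
M3: Pc = R·M3+t = (-0.83044, +0.22346, +1.48709); u = 409.0·(-0.83044)/1.48709 + 332.8 = 104.4019, v = 601.7·(+0.22346)/1.48709 + 235.3 = 325.7163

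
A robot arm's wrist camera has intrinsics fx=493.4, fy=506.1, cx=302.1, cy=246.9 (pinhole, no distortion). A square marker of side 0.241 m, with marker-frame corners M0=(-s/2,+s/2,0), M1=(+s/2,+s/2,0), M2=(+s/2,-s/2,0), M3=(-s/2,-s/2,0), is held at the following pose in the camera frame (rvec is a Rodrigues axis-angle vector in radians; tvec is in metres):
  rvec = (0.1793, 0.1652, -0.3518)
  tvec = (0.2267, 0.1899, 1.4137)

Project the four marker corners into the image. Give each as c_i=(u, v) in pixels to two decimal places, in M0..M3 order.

c0=(355.72, 365.40) c1=(435.63, 340.99) c2=(408.23, 261.38) c3=(327.23, 288.98)

Intrinsics K: fx=493.4, fy=506.1, cx=302.1, cy=246.9
Marker side s = 0.241 m; corners in marker frame (Z=0):
  M0 = (-0.1205, +0.1205, 0)
  M1 = (+0.1205, +0.1205, 0)
  M2 = (+0.1205, -0.1205, 0)
  M3 = (-0.1205, -0.1205, 0)
rvec = (0.1793, 0.1652, -0.3518), |rvec| = θ = 0.42802 rad = 24.524°
Rodrigues: sinθ=0.41507, 1−cosθ=0.09021; R = I + sinθ·[k]× + (1−cosθ)·[k]×²:
    [+0.92562 +0.35574 +0.12914]
    [-0.32657 +0.92323 -0.20249]
    [-0.19126 +0.14526 +0.97073]
t = (0.2267, 0.1899, 1.4137) m
M0: Pc = R·M0+t = (+0.15803, +0.34050, +1.45425); u = 493.4·(+0.15803)/1.45425 + 302.1 = 355.7165, v = 506.1·(+0.34050)/1.45425 + 246.9 = 365.3991
M1: Pc = R·M1+t = (+0.38110, +0.26180, +1.40816); u = 493.4·(+0.38110)/1.40816 + 302.1 = 435.6339, v = 506.1·(+0.26180)/1.40816 + 246.9 = 340.9915
M2: Pc = R·M2+t = (+0.29537, +0.03930, +1.37315); u = 493.4·(+0.29537)/1.37315 + 302.1 = 408.2324, v = 506.1·(+0.03930)/1.37315 + 246.9 = 261.3845
M3: Pc = R·M3+t = (+0.07230, +0.11800, +1.41924); u = 493.4·(+0.07230)/1.41924 + 302.1 = 327.2337, v = 506.1·(+0.11800)/1.41924 + 246.9 = 288.9797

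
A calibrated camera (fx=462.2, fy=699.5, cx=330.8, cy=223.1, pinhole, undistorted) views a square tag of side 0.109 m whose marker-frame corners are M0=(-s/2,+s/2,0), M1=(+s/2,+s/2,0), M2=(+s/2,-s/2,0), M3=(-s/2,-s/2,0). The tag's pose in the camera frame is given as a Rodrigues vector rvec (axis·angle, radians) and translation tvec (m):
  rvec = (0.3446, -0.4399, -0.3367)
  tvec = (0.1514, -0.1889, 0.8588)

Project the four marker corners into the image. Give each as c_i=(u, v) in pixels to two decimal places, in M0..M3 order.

Intrinsics K: fx=462.2, fy=699.5, cx=330.8, cy=223.1
Marker side s = 0.109 m; corners in marker frame (Z=0):
  M0 = (-0.0545, +0.0545, 0)
  M1 = (+0.0545, +0.0545, 0)
  M2 = (+0.0545, -0.0545, 0)
  M3 = (-0.0545, -0.0545, 0)
rvec = (0.3446, -0.4399, -0.3367), |rvec| = θ = 0.65240 rad = 37.380°
Rodrigues: sinθ=0.60710, 1−cosθ=0.20537; R = I + sinθ·[k]× + (1−cosθ)·[k]×²:
    [+0.85193 +0.24017 -0.46534]
    [-0.38646 +0.88800 -0.24920]
    [+0.35337 +0.39214 +0.84933]
t = (0.1514, -0.1889, 0.8588) m
M0: Pc = R·M0+t = (+0.11806, -0.11944, +0.86091); u = 462.2·(+0.11806)/0.86091 + 330.8 = 394.1828, v = 699.5·(-0.11944)/0.86091 + 223.1 = 126.0524
M1: Pc = R·M1+t = (+0.21092, -0.16157, +0.89943); u = 462.2·(+0.21092)/0.89943 + 330.8 = 439.1875, v = 699.5·(-0.16157)/0.89943 + 223.1 = 97.4476
M2: Pc = R·M2+t = (+0.18474, -0.25836, +0.85669); u = 462.2·(+0.18474)/0.85669 + 330.8 = 430.4712, v = 699.5·(-0.25836)/0.85669 + 223.1 = 12.1460
M3: Pc = R·M3+t = (+0.09188, -0.21623, +0.81817); u = 462.2·(+0.09188)/0.81817 + 330.8 = 382.7051, v = 699.5·(-0.21623)/0.81817 + 223.1 = 38.2294

c0=(394.18, 126.05) c1=(439.19, 97.45) c2=(430.47, 12.15) c3=(382.71, 38.23)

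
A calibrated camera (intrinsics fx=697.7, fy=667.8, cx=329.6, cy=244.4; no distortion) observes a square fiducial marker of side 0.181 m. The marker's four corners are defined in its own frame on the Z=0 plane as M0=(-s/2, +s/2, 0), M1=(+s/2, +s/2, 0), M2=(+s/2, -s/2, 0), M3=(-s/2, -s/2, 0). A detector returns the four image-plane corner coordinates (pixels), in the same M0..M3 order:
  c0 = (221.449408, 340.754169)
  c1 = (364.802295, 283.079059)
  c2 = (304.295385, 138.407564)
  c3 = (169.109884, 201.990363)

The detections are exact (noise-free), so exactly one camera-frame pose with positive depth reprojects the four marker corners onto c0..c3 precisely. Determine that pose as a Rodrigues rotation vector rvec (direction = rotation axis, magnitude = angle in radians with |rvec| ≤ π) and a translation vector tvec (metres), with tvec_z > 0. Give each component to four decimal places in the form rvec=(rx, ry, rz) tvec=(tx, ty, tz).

rvec=(-0.1047, 0.2776, -0.3936) tvec=(-0.0754, -0.0044, 0.7834)

Intrinsics K: fx=697.7, fy=667.8, cx=329.6, cy=244.4
Marker side s = 0.181 m; corners in marker frame (Z=0):
  M0 = (-0.0905, +0.0905, 0)
  M1 = (+0.0905, +0.0905, 0)
  M2 = (+0.0905, -0.0905, 0)
  M3 = (-0.0905, -0.0905, 0)
Detected image corners:
  c0 = (221.449408, 340.754169) px
  c1 = (364.802295, 283.079059) px
  c2 = (304.295385, 138.407564) px
  c3 = (169.109884, 201.990363) px
Planar DLT: solve 8×8 A·h = b for H (H[2,2]=1):
  H  [+685.74542 +259.00181 +262.43075]
  H  [-411.05206 +735.10999 +240.65956]
  H  [-0.31443 -0.19662 +1.00000]
B = K⁻¹H; ‖b₁‖=1.276479, ‖b₂‖=1.276479; λ = 2/(‖b₁‖+‖b₂‖) = 0.783405, sign → tz>0 ⇒ λ=+0.783405
r₁ = λ·B[:,0] = (+0.88635,-0.39206,-0.24632); r₂ = λ·B[:,1] = (+0.36358,+0.91874,-0.15403)
r₃ = r₁×r₂ = (+0.28670,+0.04697,+0.95687); SVD([r₁ r₂ r₃]) → R = UVᵀ:
  R  [+0.88635 +0.36358 +0.28670]
  R  [-0.39206 +0.91874 +0.04697]
  R  [-0.24632 -0.15403 +0.95687]
t = (-0.07542, -0.00439, +0.78341) m
tr R = 2.761956; θ = arccos((tr R − 1)/2) = 0.492871 rad = 28.239°
axis k = ((R−Rᵀ)₃₂, (R−Rᵀ)₁₃, (R−Rᵀ)₂₁) / (2 sinθ) = (-0.212399, +0.563260, -0.798514)
rvec = θ·k = (-0.104685, +0.277614, -0.393564)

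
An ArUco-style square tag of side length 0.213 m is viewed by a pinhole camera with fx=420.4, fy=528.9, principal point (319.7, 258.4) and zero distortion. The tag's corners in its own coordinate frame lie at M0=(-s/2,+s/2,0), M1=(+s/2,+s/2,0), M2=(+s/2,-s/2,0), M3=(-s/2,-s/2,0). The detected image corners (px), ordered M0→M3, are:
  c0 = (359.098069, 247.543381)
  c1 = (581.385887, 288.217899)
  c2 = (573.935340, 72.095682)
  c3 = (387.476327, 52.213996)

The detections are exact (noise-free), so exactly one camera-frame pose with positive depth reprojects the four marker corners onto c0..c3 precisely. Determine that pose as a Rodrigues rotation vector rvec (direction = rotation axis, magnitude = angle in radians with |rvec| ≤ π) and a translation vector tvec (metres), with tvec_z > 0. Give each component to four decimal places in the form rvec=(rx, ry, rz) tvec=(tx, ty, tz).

rvec=(-0.4106, 0.1287, 0.1798) tvec=(0.1658, -0.0892, 0.4572)

Intrinsics K: fx=420.4, fy=528.9, cx=319.7, cy=258.4
Marker side s = 0.213 m; corners in marker frame (Z=0):
  M0 = (-0.1065, +0.1065, 0)
  M1 = (+0.1065, +0.1065, 0)
  M2 = (+0.1065, -0.1065, 0)
  M3 = (-0.1065, -0.1065, 0)
Detected image corners:
  c0 = (359.098069, 247.543381) px
  c1 = (581.385887, 288.217899) px
  c2 = (573.935340, 72.095682) px
  c3 = (387.476327, 52.213996) px
Planar DLT: solve 8×8 A·h = b for H (H[2,2]=1):
  H  [+785.20240 -452.14662 +472.12554]
  H  [+79.90190 +825.24386 +155.23906]
  H  [-0.35073 -0.84101 +1.00000]
B = K⁻¹H; ‖b₁‖=2.186993, ‖b₂‖=2.186993; λ = 2/(‖b₁‖+‖b₂‖) = 0.457249, sign → tz>0 ⇒ λ=+0.457249
r₁ = λ·B[:,0] = (+0.97598,+0.14743,-0.16037); r₂ = λ·B[:,1] = (-0.19934,+0.90132,-0.38455)
r₃ = r₁×r₂ = (+0.08785,+0.40728,+0.90907); SVD([r₁ r₂ r₃]) → R = UVᵀ:
  R  [+0.97598 -0.19934 +0.08785]
  R  [+0.14743 +0.90132 +0.40728]
  R  [-0.16037 -0.38455 +0.90907]
t = (+0.16579, -0.08919, +0.45725) m
tr R = 2.786374; θ = arccos((tr R − 1)/2) = 0.466413 rad = 26.724°
axis k = ((R−Rᵀ)₃₂, (R−Rᵀ)₁₃, (R−Rᵀ)₂₁) / (2 sinθ) = (-0.880433, +0.275998, +0.385568)
rvec = θ·k = (-0.410646, +0.128729, +0.179834)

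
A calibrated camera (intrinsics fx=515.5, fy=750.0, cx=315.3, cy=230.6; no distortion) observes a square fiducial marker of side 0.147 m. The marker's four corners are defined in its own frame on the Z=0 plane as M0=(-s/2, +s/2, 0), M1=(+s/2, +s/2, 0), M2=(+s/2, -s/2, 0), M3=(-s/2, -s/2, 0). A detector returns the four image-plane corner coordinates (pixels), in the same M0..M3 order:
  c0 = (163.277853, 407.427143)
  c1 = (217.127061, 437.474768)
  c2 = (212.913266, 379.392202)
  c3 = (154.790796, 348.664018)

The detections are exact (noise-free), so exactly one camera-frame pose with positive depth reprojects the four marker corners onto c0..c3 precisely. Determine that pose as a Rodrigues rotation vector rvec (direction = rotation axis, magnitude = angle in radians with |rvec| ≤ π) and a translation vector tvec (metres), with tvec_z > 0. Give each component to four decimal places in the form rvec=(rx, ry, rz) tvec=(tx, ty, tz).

Intrinsics K: fx=515.5, fy=750.0, cx=315.3, cy=230.6
Marker side s = 0.147 m; corners in marker frame (Z=0):
  M0 = (-0.0735, +0.0735, 0)
  M1 = (+0.0735, +0.0735, 0)
  M2 = (+0.0735, -0.0735, 0)
  M3 = (-0.0735, -0.0735, 0)
Detected image corners:
  c0 = (163.277853, 407.427143) px
  c1 = (217.127061, 437.474768) px
  c2 = (212.913266, 379.392202) px
  c3 = (154.790796, 348.664018) px
Planar DLT: solve 8×8 A·h = b for H (H[2,2]=1):
  H  [+342.34871 +144.83007 +186.73655]
  H  [+126.88146 +610.69818 +394.17727]
  H  [-0.20279 +0.54224 +1.00000]
B = K⁻¹H; ‖b₁‖=0.846112, ‖b₂‖=0.846112; λ = 2/(‖b₁‖+‖b₂‖) = 1.181876, sign → tz>0 ⇒ λ=+1.181876
r₁ = λ·B[:,0] = (+0.93149,+0.27364,-0.23968); r₂ = λ·B[:,1] = (-0.05992,+0.76532,+0.64086)
r₃ = r₁×r₂ = (+0.35879,-0.58259,+0.72928); SVD([r₁ r₂ r₃]) → R = UVᵀ:
  R  [+0.93149 -0.05993 +0.35879]
  R  [+0.27364 +0.76532 -0.58259]
  R  [-0.23968 +0.64086 +0.72928]
t = (-0.29475, +0.25777, +1.18188) m
tr R = 2.426093; θ = arccos((tr R − 1)/2) = 0.776962 rad = 44.517°
axis k = ((R−Rᵀ)₃₂, (R−Rᵀ)₁₃, (R−Rᵀ)₂₁) / (2 sinθ) = (+0.872501, +0.426798, +0.237879)
rvec = θ·k = (+0.677900, +0.331606, +0.184823)

rvec=(0.6779, 0.3316, 0.1848) tvec=(-0.2948, 0.2578, 1.1819)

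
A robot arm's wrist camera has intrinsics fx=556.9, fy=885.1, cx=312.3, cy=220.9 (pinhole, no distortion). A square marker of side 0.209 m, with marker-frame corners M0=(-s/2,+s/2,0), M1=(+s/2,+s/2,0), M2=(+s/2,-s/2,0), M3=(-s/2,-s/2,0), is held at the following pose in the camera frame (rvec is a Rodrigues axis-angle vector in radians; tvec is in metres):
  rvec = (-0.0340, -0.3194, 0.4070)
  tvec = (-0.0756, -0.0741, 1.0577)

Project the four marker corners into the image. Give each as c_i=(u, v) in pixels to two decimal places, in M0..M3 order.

Intrinsics K: fx=556.9, fy=885.1, cx=312.3, cy=220.9
Marker side s = 0.209 m; corners in marker frame (Z=0):
  M0 = (-0.1045, +0.1045, 0)
  M1 = (+0.1045, +0.1045, 0)
  M2 = (+0.1045, -0.1045, 0)
  M3 = (-0.1045, -0.1045, 0)
rvec = (-0.0340, -0.3194, 0.4070), |rvec| = θ = 0.51848 rad = 29.707°
Rodrigues: sinθ=0.49556, 1−cosθ=0.13143; R = I + sinθ·[k]× + (1−cosθ)·[k]×²:
    [+0.86914 -0.38370 -0.31205]
    [+0.39432 +0.91845 -0.03106]
    [+0.29852 -0.09605 +0.94956]
t = (-0.0756, -0.0741, 1.0577) m
M0: Pc = R·M0+t = (-0.20652, -0.01933, +1.01647); u = 556.9·(-0.20652)/1.01647 + 312.3 = 199.1514, v = 885.1·(-0.01933)/1.01647 + 220.9 = 204.0697
M1: Pc = R·M1+t = (-0.02487, +0.06308, +1.07886); u = 556.9·(-0.02487)/1.07886 + 312.3 = 299.4614, v = 885.1·(+0.06308)/1.07886 + 220.9 = 272.6545
M2: Pc = R·M2+t = (+0.05532, -0.12887, +1.09893); u = 556.9·(+0.05532)/1.09893 + 312.3 = 340.3350, v = 885.1·(-0.12887)/1.09893 + 220.9 = 117.1044
M3: Pc = R·M3+t = (-0.12633, -0.21128, +1.03654); u = 556.9·(-0.12633)/1.03654 + 312.3 = 244.4279, v = 885.1·(-0.21128)/1.03654 + 220.9 = 40.4852

c0=(199.15, 204.07) c1=(299.46, 272.65) c2=(340.34, 117.10) c3=(244.43, 40.49)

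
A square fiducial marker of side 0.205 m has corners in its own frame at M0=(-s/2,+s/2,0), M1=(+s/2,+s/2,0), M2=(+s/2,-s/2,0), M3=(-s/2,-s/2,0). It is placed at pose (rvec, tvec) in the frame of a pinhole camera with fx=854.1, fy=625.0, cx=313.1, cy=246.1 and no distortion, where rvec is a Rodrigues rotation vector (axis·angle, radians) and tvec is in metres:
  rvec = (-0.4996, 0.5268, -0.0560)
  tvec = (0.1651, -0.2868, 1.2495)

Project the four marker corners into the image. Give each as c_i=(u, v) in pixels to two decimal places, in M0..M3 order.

Intrinsics K: fx=854.1, fy=625.0, cx=313.1, cy=246.1
Marker side s = 0.205 m; corners in marker frame (Z=0):
  M0 = (-0.1025, +0.1025, 0)
  M1 = (+0.1025, +0.1025, 0)
  M2 = (+0.1025, -0.1025, 0)
  M3 = (-0.1025, -0.1025, 0)
rvec = (-0.4996, 0.5268, -0.0560), |rvec| = θ = 0.72819 rad = 41.722°
Rodrigues: sinθ=0.66552, 1−cosθ=0.25362; R = I + sinθ·[k]× + (1−cosθ)·[k]×²:
    [+0.86577 -0.07470 +0.49484]
    [-0.17706 +0.87912 +0.44249]
    [-0.46808 -0.47071 +0.74788]
t = (0.1651, -0.2868, 1.2495) m
M0: Pc = R·M0+t = (+0.06870, -0.17854, +1.24923); u = 854.1·(+0.06870)/1.24923 + 313.1 = 360.0718, v = 625.0·(-0.17854)/1.24923 + 246.1 = 156.7742
M1: Pc = R·M1+t = (+0.24618, -0.21484, +1.15327); u = 854.1·(+0.24618)/1.15327 + 313.1 = 495.4208, v = 625.0·(-0.21484)/1.15327 + 246.1 = 129.6710
M2: Pc = R·M2+t = (+0.26150, -0.39506, +1.24977); u = 854.1·(+0.26150)/1.24977 + 313.1 = 491.8091, v = 625.0·(-0.39506)/1.24977 + 246.1 = 48.5344
M3: Pc = R·M3+t = (+0.08402, -0.35876, +1.34573); u = 854.1·(+0.08402)/1.34573 + 313.1 = 366.4229, v = 625.0·(-0.35876)/1.34573 + 246.1 = 79.4796

c0=(360.07, 156.77) c1=(495.42, 129.67) c2=(491.81, 48.53) c3=(366.42, 79.48)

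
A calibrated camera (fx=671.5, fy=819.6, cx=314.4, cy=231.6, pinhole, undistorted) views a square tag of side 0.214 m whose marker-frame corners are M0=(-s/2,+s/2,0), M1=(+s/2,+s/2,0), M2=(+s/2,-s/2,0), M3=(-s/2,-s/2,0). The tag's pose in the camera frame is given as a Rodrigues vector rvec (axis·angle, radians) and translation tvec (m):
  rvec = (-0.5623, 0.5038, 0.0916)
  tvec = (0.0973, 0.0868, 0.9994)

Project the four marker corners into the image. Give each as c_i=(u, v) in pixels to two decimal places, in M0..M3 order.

c0=(301.18, 381.63) c1=(440.05, 388.71) c2=(458.26, 224.05) c3=(330.83, 233.01)

Intrinsics K: fx=671.5, fy=819.6, cx=314.4, cy=231.6
Marker side s = 0.214 m; corners in marker frame (Z=0):
  M0 = (-0.1070, +0.1070, 0)
  M1 = (+0.1070, +0.1070, 0)
  M2 = (+0.1070, -0.1070, 0)
  M3 = (-0.1070, -0.1070, 0)
rvec = (-0.5623, 0.5038, 0.0916), |rvec| = θ = 0.76052 rad = 43.574°
Rodrigues: sinθ=0.68930, 1−cosθ=0.27552; R = I + sinθ·[k]× + (1−cosθ)·[k]×²:
    [+0.87510 -0.21797 +0.43208]
    [-0.05192 +0.84539 +0.53162]
    [-0.48116 -0.48766 +0.72848]
t = (0.0973, 0.0868, 0.9994) m
M0: Pc = R·M0+t = (-0.01966, +0.18281, +0.99870); u = 671.5·(-0.01966)/0.99870 + 314.4 = 301.1826, v = 819.6·(+0.18281)/0.99870 + 231.6 = 381.6274
M1: Pc = R·M1+t = (+0.16761, +0.17170, +0.89574); u = 671.5·(+0.16761)/0.89574 + 314.4 = 440.0528, v = 819.6·(+0.17170)/0.89574 + 231.6 = 388.7061
M2: Pc = R·M2+t = (+0.21426, -0.00921, +1.00010); u = 671.5·(+0.21426)/1.00010 + 314.4 = 458.2604, v = 819.6·(-0.00921)/1.00010 + 231.6 = 224.0503
M3: Pc = R·M3+t = (+0.02699, +0.00190, +1.10306); u = 671.5·(+0.02699)/1.10306 + 314.4 = 330.8288, v = 819.6·(+0.00190)/1.10306 + 231.6 = 233.0114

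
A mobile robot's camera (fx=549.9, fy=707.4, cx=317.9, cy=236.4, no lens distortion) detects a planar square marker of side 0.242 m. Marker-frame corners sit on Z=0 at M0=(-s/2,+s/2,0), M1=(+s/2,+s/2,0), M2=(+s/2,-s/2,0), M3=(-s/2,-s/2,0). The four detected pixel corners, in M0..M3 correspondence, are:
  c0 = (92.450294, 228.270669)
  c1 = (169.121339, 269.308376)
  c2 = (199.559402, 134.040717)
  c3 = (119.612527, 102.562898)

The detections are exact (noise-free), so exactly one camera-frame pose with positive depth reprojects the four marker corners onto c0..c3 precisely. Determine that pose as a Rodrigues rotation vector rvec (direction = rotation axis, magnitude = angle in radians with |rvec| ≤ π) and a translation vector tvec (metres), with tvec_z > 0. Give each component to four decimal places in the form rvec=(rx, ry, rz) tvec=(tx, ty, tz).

Intrinsics K: fx=549.9, fy=707.4, cx=317.9, cy=236.4
Marker side s = 0.242 m; corners in marker frame (Z=0):
  M0 = (-0.1210, +0.1210, 0)
  M1 = (+0.1210, +0.1210, 0)
  M2 = (+0.1210, -0.1210, 0)
  M3 = (-0.1210, -0.1210, 0)
Detected image corners:
  c0 = (92.450294, 228.270669) px
  c1 = (169.121339, 269.308376) px
  c2 = (199.559402, 134.040717) px
  c3 = (119.612527, 102.562898) px
Planar DLT: solve 8×8 A·h = b for H (H[2,2]=1):
  H  [+277.33993 -110.64453 +143.58088]
  H  [+91.54585 +548.68964 +183.28820]
  H  [-0.31825 +0.05582 +1.00000]
B = K⁻¹H; ‖b₁‖=0.794141, ‖b₂‖=0.794141; λ = 2/(‖b₁‖+‖b₂‖) = 1.259222, sign → tz>0 ⇒ λ=+1.259222
r₁ = λ·B[:,0] = (+0.86676,+0.29688,-0.40074); r₂ = λ·B[:,1] = (-0.29400,+0.95322,+0.07028)
r₃ = r₁×r₂ = (+0.40286,+0.05690,+0.91349); SVD([r₁ r₂ r₃]) → R = UVᵀ:
  R  [+0.86676 -0.29400 +0.40286]
  R  [+0.29688 +0.95322 +0.05690]
  R  [-0.40074 +0.07028 +0.91349]
t = (-0.39918, -0.09454, +1.25922) m
tr R = 2.733464; θ = arccos((tr R − 1)/2) = 0.522183 rad = 29.919°
axis k = ((R−Rᵀ)₃₂, (R−Rᵀ)₁₃, (R−Rᵀ)₂₁) / (2 sinθ) = (+0.013419, +0.805584, +0.592330)
rvec = θ·k = (+0.007007, +0.420662, +0.309305)

rvec=(0.0070, 0.4207, 0.3093) tvec=(-0.3992, -0.0945, 1.2592)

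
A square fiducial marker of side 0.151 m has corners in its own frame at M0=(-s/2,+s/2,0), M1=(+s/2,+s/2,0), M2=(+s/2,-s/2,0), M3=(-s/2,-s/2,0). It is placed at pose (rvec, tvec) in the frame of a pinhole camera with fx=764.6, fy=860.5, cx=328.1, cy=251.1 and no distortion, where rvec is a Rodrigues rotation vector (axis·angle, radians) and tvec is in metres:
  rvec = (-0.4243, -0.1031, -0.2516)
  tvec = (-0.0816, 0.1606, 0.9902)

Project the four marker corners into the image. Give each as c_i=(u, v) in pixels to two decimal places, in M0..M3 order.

Intrinsics K: fx=764.6, fy=860.5, cx=328.1, cy=251.1
Marker side s = 0.151 m; corners in marker frame (Z=0):
  M0 = (-0.0755, +0.0755, 0)
  M1 = (+0.0755, +0.0755, 0)
  M2 = (+0.0755, -0.0755, 0)
  M3 = (-0.0755, -0.0755, 0)
rvec = (-0.4243, -0.1031, -0.2516), |rvec| = θ = 0.50395 rad = 28.874°
Rodrigues: sinθ=0.48289, 1−cosθ=0.12432; R = I + sinθ·[k]× + (1−cosθ)·[k]×²:
    [+0.96381 +0.26250 -0.04653]
    [-0.21967 +0.88089 +0.41927]
    [+0.15105 -0.39387 +0.90667]
t = (-0.0816, 0.1606, 0.9902) m
M0: Pc = R·M0+t = (-0.13455, +0.24369, +0.94906); u = 764.6·(-0.13455)/0.94906 + 328.1 = 219.7019, v = 860.5·(+0.24369)/0.94906 + 251.1 = 472.0527
M1: Pc = R·M1+t = (+0.01099, +0.21052, +0.97187); u = 764.6·(+0.01099)/0.97187 + 328.1 = 336.7433, v = 860.5·(+0.21052)/0.97187 + 251.1 = 437.4979
M2: Pc = R·M2+t = (-0.02865, +0.07751, +1.03134); u = 764.6·(-0.02865)/1.03134 + 328.1 = 306.8592, v = 860.5·(+0.07751)/1.03134 + 251.1 = 315.7687
M3: Pc = R·M3+t = (-0.17419, +0.11068, +1.00853); u = 764.6·(-0.17419)/1.00853 + 328.1 = 196.0440, v = 860.5·(+0.11068)/1.00853 + 251.1 = 345.5328

c0=(219.70, 472.05) c1=(336.74, 437.50) c2=(306.86, 315.77) c3=(196.04, 345.53)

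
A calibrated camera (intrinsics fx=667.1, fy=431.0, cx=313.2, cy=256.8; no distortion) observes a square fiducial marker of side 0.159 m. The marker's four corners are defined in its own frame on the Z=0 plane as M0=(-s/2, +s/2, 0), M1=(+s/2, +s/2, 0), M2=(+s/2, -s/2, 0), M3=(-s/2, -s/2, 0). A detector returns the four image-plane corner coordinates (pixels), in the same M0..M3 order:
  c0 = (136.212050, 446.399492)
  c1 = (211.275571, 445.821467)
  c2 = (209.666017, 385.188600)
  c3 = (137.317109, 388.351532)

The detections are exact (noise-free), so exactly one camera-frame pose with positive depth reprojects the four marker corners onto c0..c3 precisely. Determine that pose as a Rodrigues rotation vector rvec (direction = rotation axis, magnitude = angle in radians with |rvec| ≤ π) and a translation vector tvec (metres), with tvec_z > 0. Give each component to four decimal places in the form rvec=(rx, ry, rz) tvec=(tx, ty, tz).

rvec=(-0.2719, 0.3746, -0.1161) tvec=(-0.2583, 0.4530, 1.2270)

Intrinsics K: fx=667.1, fy=431.0, cx=313.2, cy=256.8
Marker side s = 0.159 m; corners in marker frame (Z=0):
  M0 = (-0.0795, +0.0795, 0)
  M1 = (+0.0795, +0.0795, 0)
  M2 = (+0.0795, -0.0795, 0)
  M3 = (-0.0795, -0.0795, 0)
Detected image corners:
  c0 = (136.212050, 446.399492) px
  c1 = (211.275571, 445.821467) px
  c2 = (209.666017, 385.188600) px
  c3 = (137.317109, 388.351532) px
Planar DLT: solve 8×8 A·h = b for H (H[2,2]=1):
  H  [+414.57675 -38.65346 +172.79140]
  H  [-129.03169 +276.96652 +415.91707]
  H  [-0.28124 -0.23067 +1.00000]
B = K⁻¹H; ‖b₁‖=0.815004, ‖b₂‖=0.815004; λ = 2/(‖b₁‖+‖b₂‖) = 1.226988, sign → tz>0 ⇒ λ=+1.226988
r₁ = λ·B[:,0] = (+0.92454,-0.16173,-0.34507); r₂ = λ·B[:,1] = (+0.06179,+0.95712,-0.28303)
r₃ = r₁×r₂ = (+0.37605,+0.24035,+0.89488); SVD([r₁ r₂ r₃]) → R = UVᵀ:
  R  [+0.92454 +0.06179 +0.37605]
  R  [-0.16173 +0.95712 +0.24035]
  R  [-0.34507 -0.28303 +0.89488]
t = (-0.25825, +0.45298, +1.22699) m
tr R = 2.776536; θ = arccos((tr R − 1)/2) = 0.477235 rad = 27.344°
axis k = ((R−Rᵀ)₃₂, (R−Rᵀ)₁₃, (R−Rᵀ)₂₁) / (2 sinθ) = (-0.569735, +0.784985, -0.243310)
rvec = θ·k = (-0.271898, +0.374623, -0.116116)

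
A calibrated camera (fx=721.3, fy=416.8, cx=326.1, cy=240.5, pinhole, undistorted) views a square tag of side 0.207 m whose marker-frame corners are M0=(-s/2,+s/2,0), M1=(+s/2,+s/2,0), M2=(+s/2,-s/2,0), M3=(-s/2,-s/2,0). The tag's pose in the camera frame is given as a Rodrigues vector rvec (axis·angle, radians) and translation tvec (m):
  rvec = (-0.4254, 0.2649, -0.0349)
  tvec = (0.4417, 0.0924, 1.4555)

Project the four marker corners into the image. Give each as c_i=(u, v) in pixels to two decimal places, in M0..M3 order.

c0=(496.39, 297.25) c1=(606.52, 293.83) c2=(592.47, 237.38) c3=(488.98, 242.50)

Intrinsics K: fx=721.3, fy=416.8, cx=326.1, cy=240.5
Marker side s = 0.207 m; corners in marker frame (Z=0):
  M0 = (-0.1035, +0.1035, 0)
  M1 = (+0.1035, +0.1035, 0)
  M2 = (+0.1035, -0.1035, 0)
  M3 = (-0.1035, -0.1035, 0)
rvec = (-0.4254, 0.2649, -0.0349), |rvec| = θ = 0.50235 rad = 28.783°
Rodrigues: sinθ=0.48149, 1−cosθ=0.12355; R = I + sinθ·[k]× + (1−cosθ)·[k]×²:
    [+0.96505 -0.02172 +0.26117]
    [-0.08862 +0.91081 +0.40321]
    [-0.24663 -0.41226 +0.87705]
t = (0.4417, 0.0924, 1.4555) m
M0: Pc = R·M0+t = (+0.33957, +0.19584, +1.43836); u = 721.3·(+0.33957)/1.43836 + 326.1 = 496.3855, v = 416.8·(+0.19584)/1.43836 + 240.5 = 297.2498
M1: Pc = R·M1+t = (+0.53933, +0.17750, +1.38731); u = 721.3·(+0.53933)/1.38731 + 326.1 = 606.5157, v = 416.8·(+0.17750)/1.38731 + 240.5 = 293.8268
M2: Pc = R·M2+t = (+0.54383, -0.01104, +1.47264); u = 721.3·(+0.54383)/1.47264 + 326.1 = 592.4681, v = 416.8·(-0.01104)/1.47264 + 240.5 = 237.3751
M3: Pc = R·M3+t = (+0.34407, +0.00730, +1.52369); u = 721.3·(+0.34407)/1.52369 + 326.1 = 488.9766, v = 416.8·(+0.00730)/1.52369 + 240.5 = 242.4978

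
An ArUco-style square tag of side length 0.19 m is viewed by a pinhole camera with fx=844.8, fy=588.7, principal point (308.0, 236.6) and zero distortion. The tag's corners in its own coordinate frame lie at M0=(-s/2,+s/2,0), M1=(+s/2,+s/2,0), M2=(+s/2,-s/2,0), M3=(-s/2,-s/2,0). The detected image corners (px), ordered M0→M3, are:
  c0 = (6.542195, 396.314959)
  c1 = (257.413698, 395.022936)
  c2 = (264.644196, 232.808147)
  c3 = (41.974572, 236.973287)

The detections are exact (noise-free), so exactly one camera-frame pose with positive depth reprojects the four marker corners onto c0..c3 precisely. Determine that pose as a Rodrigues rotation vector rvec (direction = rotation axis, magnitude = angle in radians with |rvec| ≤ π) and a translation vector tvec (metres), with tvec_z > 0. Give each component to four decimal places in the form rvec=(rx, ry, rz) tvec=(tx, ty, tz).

Intrinsics K: fx=844.8, fy=588.7, cx=308.0, cy=236.6
Marker side s = 0.19 m; corners in marker frame (Z=0):
  M0 = (-0.0950, +0.0950, 0)
  M1 = (+0.0950, +0.0950, 0)
  M2 = (+0.0950, -0.0950, 0)
  M3 = (-0.0950, -0.0950, 0)
Detected image corners:
  c0 = (6.542195, 396.314959) px
  c1 = (257.413698, 395.022936) px
  c2 = (264.644196, 232.808147) px
  c3 = (41.974572, 236.973287) px
Planar DLT: solve 8×8 A·h = b for H (H[2,2]=1):
  H  [+1226.71780 -203.78046 +142.10920]
  H  [-47.87588 +645.49938 +310.43368]
  H  [-0.10485 -0.63634 +1.00000]
B = K⁻¹H; ‖b₁‖=1.494506, ‖b₂‖=1.494506; λ = 2/(‖b₁‖+‖b₂‖) = 0.669117, sign → tz>0 ⇒ λ=+0.669117
r₁ = λ·B[:,0] = (+0.99719,-0.02622,-0.07016); r₂ = λ·B[:,1] = (-0.00617,+0.90480,-0.42579)
r₃ = r₁×r₂ = (+0.07464,+0.42503,+0.90210); SVD([r₁ r₂ r₃]) → R = UVᵀ:
  R  [+0.99719 -0.00617 +0.07464]
  R  [-0.02622 +0.90480 +0.42503]
  R  [-0.07016 -0.42579 +0.90210]
t = (-0.13139, +0.08392, +0.66912) m
tr R = 2.804091; θ = arccos((tr R − 1)/2) = 0.446311 rad = 25.572°
axis k = ((R−Rᵀ)₃₂, (R−Rᵀ)₁₃, (R−Rᵀ)₂₁) / (2 sinθ) = (-0.985559, +0.167734, -0.023227)
rvec = θ·k = (-0.439866, +0.074862, -0.010367)

rvec=(-0.4399, 0.0749, -0.0104) tvec=(-0.1314, 0.0839, 0.6691)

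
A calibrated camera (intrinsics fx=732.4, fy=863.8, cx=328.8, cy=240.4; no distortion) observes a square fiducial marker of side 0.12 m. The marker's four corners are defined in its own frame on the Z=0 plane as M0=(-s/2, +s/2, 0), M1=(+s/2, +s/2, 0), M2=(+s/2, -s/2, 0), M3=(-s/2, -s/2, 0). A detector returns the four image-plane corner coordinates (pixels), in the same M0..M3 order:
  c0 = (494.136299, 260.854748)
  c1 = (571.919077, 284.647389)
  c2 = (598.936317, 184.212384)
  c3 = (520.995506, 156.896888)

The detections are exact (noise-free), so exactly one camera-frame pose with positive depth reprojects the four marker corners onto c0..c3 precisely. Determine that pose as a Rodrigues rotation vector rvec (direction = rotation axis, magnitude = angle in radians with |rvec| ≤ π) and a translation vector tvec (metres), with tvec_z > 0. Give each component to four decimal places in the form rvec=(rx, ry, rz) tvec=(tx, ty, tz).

rvec=(0.1383, -0.2419, 0.2572) tvec=(0.2902, -0.0205, 0.9741)

Intrinsics K: fx=732.4, fy=863.8, cx=328.8, cy=240.4
Marker side s = 0.12 m; corners in marker frame (Z=0):
  M0 = (-0.0600, +0.0600, 0)
  M1 = (+0.0600, +0.0600, 0)
  M2 = (+0.0600, -0.0600, 0)
  M3 = (-0.0600, -0.0600, 0)
Detected image corners:
  c0 = (494.136299, 260.854748) px
  c1 = (571.919077, 284.647389) px
  c2 = (598.936317, 184.212384) px
  c3 = (520.995506, 156.896888) px
Planar DLT: solve 8×8 A·h = b for H (H[2,2]=1):
  H  [+791.20470 -165.99893 +547.01878]
  H  [+270.59615 +875.13305 +222.18073]
  H  [+0.26050 +0.10704 +1.00000]
B = K⁻¹H; ‖b₁‖=1.026576, ‖b₂‖=1.026576; λ = 2/(‖b₁‖+‖b₂‖) = 0.974112, sign → tz>0 ⇒ λ=+0.974112
r₁ = λ·B[:,0] = (+0.93841,+0.23453,+0.25375); r₂ = λ·B[:,1] = (-0.26759,+0.95787,+0.10427)
r₃ = r₁×r₂ = (-0.21861,-0.16575,+0.96163); SVD([r₁ r₂ r₃]) → R = UVᵀ:
  R  [+0.93841 -0.26759 -0.21861]
  R  [+0.23453 +0.95787 -0.16575]
  R  [+0.25375 +0.10427 +0.96163]
t = (+0.29024, -0.02055, +0.97411) m
tr R = 2.857912; θ = arccos((tr R − 1)/2) = 0.379214 rad = 21.727°
axis k = ((R−Rᵀ)₃₂, (R−Rᵀ)₁₃, (R−Rᵀ)₂₁) / (2 sinθ) = (+0.364699, -0.637999, +0.678198)
rvec = θ·k = (+0.138299, -0.241938, +0.257182)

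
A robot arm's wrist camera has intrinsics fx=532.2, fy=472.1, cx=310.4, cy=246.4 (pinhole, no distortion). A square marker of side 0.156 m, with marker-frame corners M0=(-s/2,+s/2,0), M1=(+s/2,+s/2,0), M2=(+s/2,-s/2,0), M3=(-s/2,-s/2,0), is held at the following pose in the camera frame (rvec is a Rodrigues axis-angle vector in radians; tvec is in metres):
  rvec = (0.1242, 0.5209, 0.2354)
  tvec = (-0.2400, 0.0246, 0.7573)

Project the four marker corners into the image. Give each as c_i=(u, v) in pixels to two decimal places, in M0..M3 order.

Intrinsics K: fx=532.2, fy=472.1, cx=310.4, cy=246.4
Marker side s = 0.156 m; corners in marker frame (Z=0):
  M0 = (-0.0780, +0.0780, 0)
  M1 = (+0.0780, +0.0780, 0)
  M2 = (+0.0780, -0.0780, 0)
  M3 = (-0.0780, -0.0780, 0)
rvec = (0.1242, 0.5209, 0.2354), |rvec| = θ = 0.58496 rad = 33.516°
Rodrigues: sinθ=0.55216, 1−cosθ=0.16626; R = I + sinθ·[k]× + (1−cosθ)·[k]×²:
    [+0.84123 -0.19077 +0.50590]
    [+0.25364 +0.96558 -0.05766]
    [-0.47749 +0.17682 +0.86066]
t = (-0.2400, 0.0246, 0.7573) m
M0: Pc = R·M0+t = (-0.32050, +0.08013, +0.80834); u = 532.2·(-0.32050)/0.80834 + 310.4 = 99.3889, v = 472.1·(+0.08013)/0.80834 + 246.4 = 293.1998
M1: Pc = R·M1+t = (-0.18926, +0.11970, +0.73385); u = 532.2·(-0.18926)/0.73385 + 310.4 = 173.1423, v = 472.1·(+0.11970)/0.73385 + 246.4 = 323.4050
M2: Pc = R·M2+t = (-0.15950, -0.03093, +0.70626); u = 532.2·(-0.15950)/0.70626 + 310.4 = 190.2068, v = 472.1·(-0.03093)/0.70626 + 246.4 = 225.7240
M3: Pc = R·M3+t = (-0.29074, -0.07050, +0.78075); u = 532.2·(-0.29074)/0.78075 + 310.4 = 112.2197, v = 472.1·(-0.07050)/0.78075 + 246.4 = 203.7711

c0=(99.39, 293.20) c1=(173.14, 323.40) c2=(190.21, 225.72) c3=(112.22, 203.77)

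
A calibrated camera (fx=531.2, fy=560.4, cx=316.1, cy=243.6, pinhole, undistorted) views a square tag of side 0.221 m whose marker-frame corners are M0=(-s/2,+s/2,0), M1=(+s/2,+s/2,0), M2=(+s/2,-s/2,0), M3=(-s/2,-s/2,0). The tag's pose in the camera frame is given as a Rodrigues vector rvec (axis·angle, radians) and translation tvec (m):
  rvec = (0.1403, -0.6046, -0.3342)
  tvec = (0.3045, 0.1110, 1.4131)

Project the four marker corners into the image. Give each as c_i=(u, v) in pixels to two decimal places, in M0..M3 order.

Intrinsics K: fx=531.2, fy=560.4, cx=316.1, cy=243.6
Marker side s = 0.221 m; corners in marker frame (Z=0):
  M0 = (-0.1105, +0.1105, 0)
  M1 = (+0.1105, +0.1105, 0)
  M2 = (+0.1105, -0.1105, 0)
  M3 = (-0.1105, -0.1105, 0)
rvec = (0.1403, -0.6046, -0.3342), |rvec| = θ = 0.70492 rad = 40.389°
Rodrigues: sinθ=0.64797, 1−cosθ=0.23834; R = I + sinθ·[k]× + (1−cosθ)·[k]×²:
    [+0.77110 +0.26652 -0.57825]
    [-0.34789 +0.93699 -0.03205]
    [+0.53327 +0.22588 +0.81523]
t = (0.3045, 0.1110, 1.4131) m
M0: Pc = R·M0+t = (+0.24874, +0.25298, +1.37913); u = 531.2·(+0.24874)/1.37913 + 316.1 = 411.9082, v = 560.4·(+0.25298)/1.37913 + 243.6 = 346.3959
M1: Pc = R·M1+t = (+0.41916, +0.17610, +1.49699); u = 531.2·(+0.41916)/1.49699 + 316.1 = 464.8363, v = 560.4·(+0.17610)/1.49699 + 243.6 = 309.5218
M2: Pc = R·M2+t = (+0.36026, -0.03098, +1.44707); u = 531.2·(+0.36026)/1.44707 + 316.1 = 448.3458, v = 560.4·(-0.03098)/1.44707 + 243.6 = 231.6030
M3: Pc = R·M3+t = (+0.18984, +0.04590, +1.32921); u = 531.2·(+0.18984)/1.32921 + 316.1 = 391.9678, v = 560.4·(+0.04590)/1.32921 + 243.6 = 262.9533

c0=(411.91, 346.40) c1=(464.84, 309.52) c2=(448.35, 231.60) c3=(391.97, 262.95)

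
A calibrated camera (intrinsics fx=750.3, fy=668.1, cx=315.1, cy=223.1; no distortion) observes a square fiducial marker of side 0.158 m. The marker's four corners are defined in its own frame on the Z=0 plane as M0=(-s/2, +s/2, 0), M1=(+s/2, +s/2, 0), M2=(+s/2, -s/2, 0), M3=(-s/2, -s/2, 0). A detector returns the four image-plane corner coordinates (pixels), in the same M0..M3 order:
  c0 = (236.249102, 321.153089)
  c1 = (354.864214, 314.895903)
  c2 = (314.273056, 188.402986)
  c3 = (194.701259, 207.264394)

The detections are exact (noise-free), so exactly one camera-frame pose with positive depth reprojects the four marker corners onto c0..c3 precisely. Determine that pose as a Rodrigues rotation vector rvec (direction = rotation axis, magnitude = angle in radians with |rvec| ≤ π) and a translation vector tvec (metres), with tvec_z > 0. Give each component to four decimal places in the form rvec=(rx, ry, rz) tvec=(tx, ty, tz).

rvec=(0.2926, 0.5226, -0.2108) tvec=(-0.0463, 0.0444, 0.8151)

Intrinsics K: fx=750.3, fy=668.1, cx=315.1, cy=223.1
Marker side s = 0.158 m; corners in marker frame (Z=0):
  M0 = (-0.0790, +0.0790, 0)
  M1 = (+0.0790, +0.0790, 0)
  M2 = (+0.0790, -0.0790, 0)
  M3 = (-0.0790, -0.0790, 0)
Detected image corners:
  c0 = (236.249102, 321.153089) px
  c1 = (354.864214, 314.895903) px
  c2 = (314.273056, 188.402986) px
  c3 = (194.701259, 207.264394) px
Planar DLT: solve 8×8 A·h = b for H (H[2,2]=1):
  H  [+578.91206 +334.34111 +272.47035]
  H  [-242.55518 +828.33930 +259.52619]
  H  [-0.63551 +0.27000 +1.00000]
B = K⁻¹H; ‖b₁‖=1.226800, ‖b₂‖=1.226800; λ = 2/(‖b₁‖+‖b₂‖) = 0.815129, sign → tz>0 ⇒ λ=+0.815129
r₁ = λ·B[:,0] = (+0.84648,-0.12295,-0.51802); r₂ = λ·B[:,1] = (+0.27080,+0.93714,+0.22008)
r₃ = r₁×r₂ = (+0.45840,-0.32658,+0.82657); SVD([r₁ r₂ r₃]) → R = UVᵀ:
  R  [+0.84648 +0.27080 +0.45840]
  R  [-0.12295 +0.93714 -0.32658]
  R  [-0.51802 +0.22008 +0.82657]
t = (-0.04631, +0.04444, +0.81513) m
tr R = 2.610191; θ = arccos((tr R − 1)/2) = 0.634960 rad = 36.381°
axis k = ((R−Rᵀ)₃₂, (R−Rᵀ)₁₃, (R−Rᵀ)₂₁) / (2 sinθ) = (+0.460817, +0.823090, -0.331919)
rvec = θ·k = (+0.292600, +0.522629, -0.210755)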